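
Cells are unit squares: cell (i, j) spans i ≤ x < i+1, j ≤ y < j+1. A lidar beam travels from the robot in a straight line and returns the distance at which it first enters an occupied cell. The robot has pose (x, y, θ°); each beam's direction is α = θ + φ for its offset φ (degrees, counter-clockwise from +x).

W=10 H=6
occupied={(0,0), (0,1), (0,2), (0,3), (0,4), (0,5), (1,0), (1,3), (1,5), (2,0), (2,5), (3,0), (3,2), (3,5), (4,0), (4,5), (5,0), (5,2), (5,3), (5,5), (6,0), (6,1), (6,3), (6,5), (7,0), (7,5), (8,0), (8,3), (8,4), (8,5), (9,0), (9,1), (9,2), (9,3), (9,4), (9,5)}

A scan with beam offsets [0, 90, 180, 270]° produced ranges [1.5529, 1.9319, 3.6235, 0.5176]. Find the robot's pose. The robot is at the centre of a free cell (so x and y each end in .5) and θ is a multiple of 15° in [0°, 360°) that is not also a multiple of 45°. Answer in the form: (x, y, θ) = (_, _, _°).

The pose lattice has 24·16 = 384 candidates. Test each by forward raycasting.
  (5.5, 4.5, 240°): beam 1 = 0.5774 ≠ 1.5529 ✗
  (7.5, 1.5, 15°): beam 3 = 0.5176 ≠ 3.6235 ✗
  (7.5, 3.5, 195°): beam 1 = 0.5176 ≠ 1.5529 ✗
  (5.5, 1.5, 150°): beam 1 = 1.7321 ≠ 1.5529 ✗
  (3.5, 3.5, 120°): beam 1 = 1.7321 ≠ 1.5529 ✗
  …
  (4.5, 1.5, 345°): r_1=1.5529, r_2=1.9319, r_3=3.6235, r_4=0.5176 — all match ✓
Unique over the lattice → pose = (4.5, 1.5, 345°).

(x, y, θ) = (4.5, 1.5, 345°)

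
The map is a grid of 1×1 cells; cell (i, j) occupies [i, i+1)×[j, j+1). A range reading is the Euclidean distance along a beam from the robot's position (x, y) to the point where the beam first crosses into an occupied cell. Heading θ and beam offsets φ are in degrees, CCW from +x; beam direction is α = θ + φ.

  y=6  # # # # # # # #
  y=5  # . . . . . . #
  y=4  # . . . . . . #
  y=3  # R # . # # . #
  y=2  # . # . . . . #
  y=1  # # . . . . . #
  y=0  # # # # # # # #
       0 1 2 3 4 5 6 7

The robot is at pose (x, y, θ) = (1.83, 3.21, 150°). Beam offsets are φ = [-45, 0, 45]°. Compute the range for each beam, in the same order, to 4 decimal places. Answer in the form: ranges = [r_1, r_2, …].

ranges = [2.8884, 0.9584, 0.8593]

beam 1: φ=-45°, α=105°
  d=(-0.2588,0.9659)  start (1,3)  tX=3.2069 tY=0.8179  stride 1/|dx|=3.8637 1/|dy|=1.0353
    cross y-line → (1,4), t=0.8179
    cross y-line → (1,5), t=1.8531
    cross y-line → (1,6), t=2.8884 (wall)
  → r_1 = 2.8884
beam 2: φ=0°, α=150°
  d=(-0.8660,0.5000)  start (1,3)  tX=0.9584 tY=1.5800  stride 1/|dx|=1.1547 1/|dy|=2.0000
    cross x-line → (0,3), t=0.9584 (wall)
  → r_2 = 0.9584
beam 3: φ=45°, α=195°
  d=(-0.9659,-0.2588)  start (1,3)  tX=0.8593 tY=0.8114  stride 1/|dx|=1.0353 1/|dy|=3.8637
    cross y-line → (1,2), t=0.8114
    cross x-line → (0,2), t=0.8593 (wall)
  → r_3 = 0.8593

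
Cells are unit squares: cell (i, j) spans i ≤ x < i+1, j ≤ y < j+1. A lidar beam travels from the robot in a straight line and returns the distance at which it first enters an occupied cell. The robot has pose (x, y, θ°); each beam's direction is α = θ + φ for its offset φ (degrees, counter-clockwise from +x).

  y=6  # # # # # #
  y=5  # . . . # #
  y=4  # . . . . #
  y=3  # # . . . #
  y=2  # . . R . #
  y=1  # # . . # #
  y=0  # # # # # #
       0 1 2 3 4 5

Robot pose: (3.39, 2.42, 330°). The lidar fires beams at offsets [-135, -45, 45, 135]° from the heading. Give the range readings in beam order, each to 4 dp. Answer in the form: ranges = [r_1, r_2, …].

beam 1: φ=-135°, α=195°
  d=(-0.9659,-0.2588)  start (3,2)  tX=0.4038 tY=1.6228  stride 1/|dx|=1.0353 1/|dy|=3.8637
    cross x-line → (2,2), t=0.4038
    cross x-line → (1,2), t=1.4390
    cross y-line → (1,1), t=1.6228 (wall)
  → r_1 = 1.6228
beam 2: φ=-45°, α=285°
  d=(0.2588,-0.9659)  start (3,2)  tX=2.3569 tY=0.4348  stride 1/|dx|=3.8637 1/|dy|=1.0353
    cross y-line → (3,1), t=0.4348
    cross y-line → (3,0), t=1.4701 (wall)
  → r_2 = 1.4701
beam 3: φ=45°, α=15°
  d=(0.9659,0.2588)  start (3,2)  tX=0.6315 tY=2.2409  stride 1/|dx|=1.0353 1/|dy|=3.8637
    cross x-line → (4,2), t=0.6315
    cross x-line → (5,2), t=1.6668 (wall)
  → r_3 = 1.6668
beam 4: φ=135°, α=105°
  d=(-0.2588,0.9659)  start (3,2)  tX=1.5068 tY=0.6005  stride 1/|dx|=3.8637 1/|dy|=1.0353
    cross y-line → (3,3), t=0.6005
    cross x-line → (2,3), t=1.5068
    cross y-line → (2,4), t=1.6357
    cross y-line → (2,5), t=2.6710
    cross y-line → (2,6), t=3.7063 (wall)
  → r_4 = 3.7063

ranges = [1.6228, 1.4701, 1.6668, 3.7063]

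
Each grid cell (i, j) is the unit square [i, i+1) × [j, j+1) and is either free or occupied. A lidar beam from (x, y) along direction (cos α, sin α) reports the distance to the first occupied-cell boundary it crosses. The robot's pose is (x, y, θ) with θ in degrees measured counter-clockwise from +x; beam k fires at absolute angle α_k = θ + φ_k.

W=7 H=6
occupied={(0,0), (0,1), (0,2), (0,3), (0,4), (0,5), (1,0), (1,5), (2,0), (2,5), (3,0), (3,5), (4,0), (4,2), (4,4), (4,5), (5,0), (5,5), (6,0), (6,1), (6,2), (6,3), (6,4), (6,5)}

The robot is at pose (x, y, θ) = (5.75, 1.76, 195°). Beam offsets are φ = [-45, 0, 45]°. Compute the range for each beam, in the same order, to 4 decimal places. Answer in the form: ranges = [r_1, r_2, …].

ranges = [0.8660, 2.9364, 0.8776]

beam 1: φ=-45°, α=150°
  cosα=-0.8660 sinα=0.5000 | (5,1) | tMaxX 0.8660 tMaxY 0.4800 | tΔX 1.1547 tΔY 2.0000
    t=0.4800 [y] (5,2)
    t=0.8660 [x] (4,2) — stop
  → r_1 = 0.8660
beam 2: φ=0°, α=195°
  cosα=-0.9659 sinα=-0.2588 | (5,1) | tMaxX 0.7765 tMaxY 2.9364 | tΔX 1.0353 tΔY 3.8637
    t=0.7765 [x] (4,1)
    t=1.8117 [x] (3,1)
    t=2.8470 [x] (2,1)
    t=2.9364 [y] (2,0) — stop
  → r_2 = 2.9364
beam 3: φ=45°, α=240°
  cosα=-0.5000 sinα=-0.8660 | (5,1) | tMaxX 1.5000 tMaxY 0.8776 | tΔX 2.0000 tΔY 1.1547
    t=0.8776 [y] (5,0) — stop
  → r_3 = 0.8776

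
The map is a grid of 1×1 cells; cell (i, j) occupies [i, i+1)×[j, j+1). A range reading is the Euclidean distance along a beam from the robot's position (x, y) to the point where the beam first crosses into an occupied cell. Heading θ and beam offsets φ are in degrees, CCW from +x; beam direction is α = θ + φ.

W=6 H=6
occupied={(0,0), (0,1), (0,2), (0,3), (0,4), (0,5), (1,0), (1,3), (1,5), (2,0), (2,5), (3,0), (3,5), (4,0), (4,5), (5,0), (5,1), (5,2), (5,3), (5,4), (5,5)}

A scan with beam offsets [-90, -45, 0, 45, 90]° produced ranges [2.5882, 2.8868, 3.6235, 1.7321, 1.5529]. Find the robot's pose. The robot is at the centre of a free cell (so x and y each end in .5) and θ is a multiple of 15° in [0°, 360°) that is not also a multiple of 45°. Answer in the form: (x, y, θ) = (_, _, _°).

Enumerate (i+0.5, j+0.5, θ) over the 15 free cells and 16 admissible headings. For each, cast all 5 beams and compare to the given ranges.
  (3.5, 4.5, 330°): beam 1 = 4.0415 ≠ 2.5882 ✗
  (4.5, 4.5, 195°): beam 1 = 0.5176 ≠ 2.5882 ✗
  (2.5, 2.5, 195°): beam 2 = 1.0000 ≠ 2.8868 ✗
  (2.5, 3.5, 60°): beam 1 = 2.8868 ≠ 2.5882 ✗
  …
  (4.5, 2.5, 195°): r_1=2.5882, r_2=2.8868, r_3=3.6235, r_4=1.7321, r_5=1.5529 — all match ✓
Unique over the lattice → pose = (4.5, 2.5, 195°).

(x, y, θ) = (4.5, 2.5, 195°)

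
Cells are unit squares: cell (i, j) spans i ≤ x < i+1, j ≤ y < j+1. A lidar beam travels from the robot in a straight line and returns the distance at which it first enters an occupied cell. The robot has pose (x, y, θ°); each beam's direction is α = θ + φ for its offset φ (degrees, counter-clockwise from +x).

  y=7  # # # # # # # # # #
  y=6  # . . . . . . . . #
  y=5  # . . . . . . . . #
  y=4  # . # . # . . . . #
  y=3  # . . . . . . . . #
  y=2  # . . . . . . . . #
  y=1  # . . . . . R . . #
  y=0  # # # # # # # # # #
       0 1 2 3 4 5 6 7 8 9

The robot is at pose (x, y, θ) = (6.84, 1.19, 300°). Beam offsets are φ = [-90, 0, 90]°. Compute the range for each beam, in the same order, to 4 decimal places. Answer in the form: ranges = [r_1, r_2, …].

beam 1: φ=-90°, α=210°
  direction (-0.8660, -0.5000); cell (6,1); t to first gridline: x 0.9699, y 0.3800 (then +1.1547 / +2.0000)
    (6,0) via y @ 0.3800  # hit
  → r_1 = 0.3800
beam 2: φ=0°, α=300°
  direction (0.5000, -0.8660); cell (6,1); t to first gridline: x 0.3200, y 0.2194 (then +2.0000 / +1.1547)
    (6,0) via y @ 0.2194  # hit
  → r_2 = 0.2194
beam 3: φ=90°, α=30°
  direction (0.8660, 0.5000); cell (6,1); t to first gridline: x 0.1848, y 1.6200 (then +1.1547 / +2.0000)
    (7,1) via x @ 0.1848
    (8,1) via x @ 1.3395
    (8,2) via y @ 1.6200
    (9,2) via x @ 2.4942  # hit
  → r_3 = 2.4942

ranges = [0.3800, 0.2194, 2.4942]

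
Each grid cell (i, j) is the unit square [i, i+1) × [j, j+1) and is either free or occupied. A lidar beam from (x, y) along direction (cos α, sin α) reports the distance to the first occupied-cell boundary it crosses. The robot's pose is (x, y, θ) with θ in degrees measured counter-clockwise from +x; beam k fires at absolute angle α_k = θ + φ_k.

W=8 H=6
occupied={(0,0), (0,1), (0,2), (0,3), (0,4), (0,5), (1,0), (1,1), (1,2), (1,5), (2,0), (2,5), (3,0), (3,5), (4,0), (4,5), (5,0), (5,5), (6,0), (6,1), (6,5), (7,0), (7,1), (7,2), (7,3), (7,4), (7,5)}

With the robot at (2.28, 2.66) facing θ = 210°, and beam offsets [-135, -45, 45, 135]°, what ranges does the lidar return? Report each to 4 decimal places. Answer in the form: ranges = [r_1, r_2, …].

beam 1: φ=-135°, α=75°
  d=(0.2588,0.9659)  start (2,2)  tX=2.7819 tY=0.3520  stride 1/|dx|=3.8637 1/|dy|=1.0353
    cross y-line → (2,3), t=0.3520
    cross y-line → (2,4), t=1.3873
    cross y-line → (2,5), t=2.4225 (wall)
  → r_1 = 2.4225
beam 2: φ=-45°, α=165°
  d=(-0.9659,0.2588)  start (2,2)  tX=0.2899 tY=1.3137  stride 1/|dx|=1.0353 1/|dy|=3.8637
    cross x-line → (1,2), t=0.2899 (wall)
  → r_2 = 0.2899
beam 3: φ=45°, α=255°
  d=(-0.2588,-0.9659)  start (2,2)  tX=1.0818 tY=0.6833  stride 1/|dx|=3.8637 1/|dy|=1.0353
    cross y-line → (2,1), t=0.6833
    cross x-line → (1,1), t=1.0818 (wall)
  → r_3 = 1.0818
beam 4: φ=135°, α=345°
  d=(0.9659,-0.2588)  start (2,2)  tX=0.7454 tY=2.5500  stride 1/|dx|=1.0353 1/|dy|=3.8637
    cross x-line → (3,2), t=0.7454
    cross x-line → (4,2), t=1.7807
    cross y-line → (4,1), t=2.5500
    cross x-line → (5,1), t=2.8160
    cross x-line → (6,1), t=3.8512 (wall)
  → r_4 = 3.8512

ranges = [2.4225, 0.2899, 1.0818, 3.8512]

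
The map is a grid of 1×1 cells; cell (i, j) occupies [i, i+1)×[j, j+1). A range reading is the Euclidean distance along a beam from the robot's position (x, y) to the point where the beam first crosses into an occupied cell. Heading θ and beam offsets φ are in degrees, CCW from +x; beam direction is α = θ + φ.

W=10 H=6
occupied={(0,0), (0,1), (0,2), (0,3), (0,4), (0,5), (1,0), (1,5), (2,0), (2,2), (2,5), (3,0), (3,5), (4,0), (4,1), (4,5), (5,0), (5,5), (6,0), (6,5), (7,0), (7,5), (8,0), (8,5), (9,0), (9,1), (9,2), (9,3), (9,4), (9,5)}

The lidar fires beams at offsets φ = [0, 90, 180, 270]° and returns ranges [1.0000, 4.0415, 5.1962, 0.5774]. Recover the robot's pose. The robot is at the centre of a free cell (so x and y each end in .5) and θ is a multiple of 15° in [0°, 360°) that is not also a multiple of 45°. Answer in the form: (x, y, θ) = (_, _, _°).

The pose lattice has 30·16 = 480 candidates. Test each by forward raycasting.
  (2.5, 3.5, 210°): beam 1 = 1.7321 ≠ 1.0000 ✗
  (7.5, 4.5, 30°): beam 2 = 0.5774 ≠ 4.0415 ✗
  (4.5, 3.5, 60°): beam 1 = 1.7321 ≠ 1.0000 ✗
  (8.5, 3.5, 330°): beam 1 = 0.5774 ≠ 1.0000 ✗
  …
  (4.5, 4.5, 150°): r_1=1.0000, r_2=4.0415, r_3=5.1962, r_4=0.5774 — all match ✓
Only this pose fits every beam.

(x, y, θ) = (4.5, 4.5, 150°)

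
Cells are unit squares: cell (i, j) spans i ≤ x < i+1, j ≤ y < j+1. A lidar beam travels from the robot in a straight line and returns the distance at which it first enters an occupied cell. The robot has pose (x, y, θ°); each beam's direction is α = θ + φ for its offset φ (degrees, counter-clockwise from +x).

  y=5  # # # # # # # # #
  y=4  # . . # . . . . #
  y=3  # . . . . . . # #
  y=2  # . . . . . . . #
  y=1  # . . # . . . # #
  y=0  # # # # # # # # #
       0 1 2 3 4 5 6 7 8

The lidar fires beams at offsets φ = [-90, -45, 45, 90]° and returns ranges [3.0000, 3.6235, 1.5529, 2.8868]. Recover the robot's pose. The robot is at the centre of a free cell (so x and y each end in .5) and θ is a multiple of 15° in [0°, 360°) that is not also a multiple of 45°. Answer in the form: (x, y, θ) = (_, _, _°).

Enumerate (i+0.5, j+0.5, θ) over the 24 free cells and 16 admissible headings. For each, cast all 4 beams and compare to the given ranges.
  (1.5, 3.5, 300°): beam 1 = 0.5774 ≠ 3.0000 ✗
  (6.5, 1.5, 30°): beam 1 = 0.5774 ≠ 3.0000 ✗
  (5.5, 3.5, 15°): beam 1 = 2.5882 ≠ 3.0000 ✗
  …
  (3.5, 2.5, 60°): r_1=3.0000, r_2=3.6235, r_3=1.5529, r_4=2.8868 — all match ✓
Unique over the lattice → pose = (3.5, 2.5, 60°).

(x, y, θ) = (3.5, 2.5, 60°)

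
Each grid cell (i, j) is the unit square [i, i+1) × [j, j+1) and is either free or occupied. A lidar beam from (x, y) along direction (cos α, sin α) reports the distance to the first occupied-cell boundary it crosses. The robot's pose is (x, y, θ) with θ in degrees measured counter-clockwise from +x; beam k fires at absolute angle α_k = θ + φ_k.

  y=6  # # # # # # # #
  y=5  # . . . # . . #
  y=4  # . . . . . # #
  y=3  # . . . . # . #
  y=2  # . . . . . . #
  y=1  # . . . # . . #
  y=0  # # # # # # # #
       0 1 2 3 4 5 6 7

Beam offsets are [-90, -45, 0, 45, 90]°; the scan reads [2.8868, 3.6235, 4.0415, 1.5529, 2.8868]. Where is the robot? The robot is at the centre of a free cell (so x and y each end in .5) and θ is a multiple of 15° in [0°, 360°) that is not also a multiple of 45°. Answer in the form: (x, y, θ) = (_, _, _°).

(x, y, θ) = (4.5, 3.5, 210°)

Enumerate (i+0.5, j+0.5, θ) over the 26 free cells and 16 admissible headings. For each, cast all 5 beams and compare to the given ranges.
  (3.5, 2.5, 15°): beam 1 = 1.5529 ≠ 2.8868 ✗
  (4.5, 4.5, 255°): beam 1 = 3.6235 ≠ 2.8868 ✗
  (5.5, 1.5, 285°): beam 1 = 0.5176 ≠ 2.8868 ✗
  …
  (4.5, 3.5, 210°): r_1=2.8868, r_2=3.6235, r_3=4.0415, r_4=1.5529, r_5=2.8868 — all match ✓
Unique over the lattice → pose = (4.5, 3.5, 210°).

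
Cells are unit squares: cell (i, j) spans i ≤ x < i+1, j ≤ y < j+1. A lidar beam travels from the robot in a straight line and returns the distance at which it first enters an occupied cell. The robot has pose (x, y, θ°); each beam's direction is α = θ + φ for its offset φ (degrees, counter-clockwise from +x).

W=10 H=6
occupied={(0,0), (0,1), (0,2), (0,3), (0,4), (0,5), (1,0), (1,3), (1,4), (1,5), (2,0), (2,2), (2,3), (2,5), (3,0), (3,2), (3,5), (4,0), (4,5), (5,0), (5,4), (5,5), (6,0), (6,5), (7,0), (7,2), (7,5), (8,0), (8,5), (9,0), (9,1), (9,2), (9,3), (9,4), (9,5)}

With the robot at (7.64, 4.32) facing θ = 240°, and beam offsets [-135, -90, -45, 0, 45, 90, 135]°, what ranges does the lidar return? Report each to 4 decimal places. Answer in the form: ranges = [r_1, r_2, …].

beam 1: φ=-135°, α=105°
  cosα=-0.2588 sinα=0.9659 | (7,4) | tMaxX 2.4728 tMaxY 0.7040 | tΔX 3.8637 tΔY 1.0353
    t=0.7040 [y] (7,5) — stop
  → r_1 = 0.7040
beam 2: φ=-90°, α=150°
  cosα=-0.8660 sinα=0.5000 | (7,4) | tMaxX 0.7390 tMaxY 1.3600 | tΔX 1.1547 tΔY 2.0000
    t=0.7390 [x] (6,4)
    t=1.3600 [y] (6,5) — stop
  → r_2 = 1.3600
beam 3: φ=-45°, α=195°
  cosα=-0.9659 sinα=-0.2588 | (7,4) | tMaxX 0.6626 tMaxY 1.2364 | tΔX 1.0353 tΔY 3.8637
    t=0.6626 [x] (6,4)
    t=1.2364 [y] (6,3)
    t=1.6979 [x] (5,3)
    t=2.7331 [x] (4,3)
    t=3.7684 [x] (3,3)
    t=4.8037 [x] (2,3) — stop
  → r_3 = 4.8037
beam 4: φ=0°, α=240°
  cosα=-0.5000 sinα=-0.8660 | (7,4) | tMaxX 1.2800 tMaxY 0.3695 | tΔX 2.0000 tΔY 1.1547
    t=0.3695 [y] (7,3)
    t=1.2800 [x] (6,3)
    t=1.5242 [y] (6,2)
    t=2.6789 [y] (6,1)
    t=3.2800 [x] (5,1)
    t=3.8336 [y] (5,0) — stop
  → r_4 = 3.8336
beam 5: φ=45°, α=285°
  cosα=0.2588 sinα=-0.9659 | (7,4) | tMaxX 1.3909 tMaxY 0.3313 | tΔX 3.8637 tΔY 1.0353
    t=0.3313 [y] (7,3)
    t=1.3666 [y] (7,2) — stop
  → r_5 = 1.3666
beam 6: φ=90°, α=330°
  cosα=0.8660 sinα=-0.5000 | (7,4) | tMaxX 0.4157 tMaxY 0.6400 | tΔX 1.1547 tΔY 2.0000
    t=0.4157 [x] (8,4)
    t=0.6400 [y] (8,3)
    t=1.5704 [x] (9,3) — stop
  → r_6 = 1.5704
beam 7: φ=135°, α=15°
  cosα=0.9659 sinα=0.2588 | (7,4) | tMaxX 0.3727 tMaxY 2.6273 | tΔX 1.0353 tΔY 3.8637
    t=0.3727 [x] (8,4)
    t=1.4080 [x] (9,4) — stop
  → r_7 = 1.4080

ranges = [0.7040, 1.3600, 4.8037, 3.8336, 1.3666, 1.5704, 1.4080]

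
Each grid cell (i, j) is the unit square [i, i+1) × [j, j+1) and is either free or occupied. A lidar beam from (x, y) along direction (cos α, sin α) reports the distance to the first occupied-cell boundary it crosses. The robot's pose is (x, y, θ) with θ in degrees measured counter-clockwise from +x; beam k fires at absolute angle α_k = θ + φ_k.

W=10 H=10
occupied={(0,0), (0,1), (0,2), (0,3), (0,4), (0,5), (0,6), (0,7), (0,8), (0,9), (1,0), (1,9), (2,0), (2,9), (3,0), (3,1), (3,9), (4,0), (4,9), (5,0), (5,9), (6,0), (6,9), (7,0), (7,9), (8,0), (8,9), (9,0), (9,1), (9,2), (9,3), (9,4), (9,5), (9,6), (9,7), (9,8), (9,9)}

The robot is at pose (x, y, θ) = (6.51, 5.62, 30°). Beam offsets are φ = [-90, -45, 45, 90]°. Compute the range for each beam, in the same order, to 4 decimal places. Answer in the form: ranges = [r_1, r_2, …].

beam 1: φ=-90°, α=300°
  dir = (cos 300°, sin 300°) = (0.5000, -0.8660); from cell (6,5)
  next x-line at t=0.9800, next y-line at t=0.7159; Δt_x=2.0000, Δt_y=1.1547
    y: enter (6,4) at t=0.7159
    x: enter (7,4) at t=0.9800
    y: enter (7,3) at t=1.8706
    x: enter (8,3) at t=2.9800
    y: enter (8,2) at t=3.0253
    y: enter (8,1) at t=4.1800
    x: enter (9,1) at t=4.9800 ← occupied
  → r_1 = 4.9800
beam 2: φ=-45°, α=345°
  dir = (cos 345°, sin 345°) = (0.9659, -0.2588); from cell (6,5)
  next x-line at t=0.5073, next y-line at t=2.3955; Δt_x=1.0353, Δt_y=3.8637
    x: enter (7,5) at t=0.5073
    x: enter (8,5) at t=1.5426
    y: enter (8,4) at t=2.3955
    x: enter (9,4) at t=2.5778 ← occupied
  → r_2 = 2.5778
beam 3: φ=45°, α=75°
  dir = (cos 75°, sin 75°) = (0.2588, 0.9659); from cell (6,5)
  next x-line at t=1.8932, next y-line at t=0.3934; Δt_x=3.8637, Δt_y=1.0353
    y: enter (6,6) at t=0.3934
    y: enter (6,7) at t=1.4287
    x: enter (7,7) at t=1.8932
    y: enter (7,8) at t=2.4640
    y: enter (7,9) at t=3.4992 ← occupied
  → r_3 = 3.4992
beam 4: φ=90°, α=120°
  dir = (cos 120°, sin 120°) = (-0.5000, 0.8660); from cell (6,5)
  next x-line at t=1.0200, next y-line at t=0.4388; Δt_x=2.0000, Δt_y=1.1547
    y: enter (6,6) at t=0.4388
    x: enter (5,6) at t=1.0200
    y: enter (5,7) at t=1.5935
    y: enter (5,8) at t=2.7482
    x: enter (4,8) at t=3.0200
    y: enter (4,9) at t=3.9029 ← occupied
  → r_4 = 3.9029

ranges = [4.9800, 2.5778, 3.4992, 3.9029]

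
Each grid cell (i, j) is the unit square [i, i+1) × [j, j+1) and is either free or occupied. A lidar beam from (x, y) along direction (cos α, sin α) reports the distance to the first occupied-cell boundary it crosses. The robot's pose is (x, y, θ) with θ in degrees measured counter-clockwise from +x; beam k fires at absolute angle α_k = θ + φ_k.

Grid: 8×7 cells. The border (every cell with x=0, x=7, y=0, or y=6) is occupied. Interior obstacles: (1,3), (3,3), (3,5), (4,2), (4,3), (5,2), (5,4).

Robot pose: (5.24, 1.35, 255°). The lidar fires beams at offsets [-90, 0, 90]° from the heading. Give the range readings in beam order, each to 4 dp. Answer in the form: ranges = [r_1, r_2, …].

beam 1: φ=-90°, α=165°
  d=(-0.9659,0.2588)  start (5,1)  tX=0.2485 tY=2.5114  stride 1/|dx|=1.0353 1/|dy|=3.8637
    cross x-line → (4,1), t=0.2485
    cross x-line → (3,1), t=1.2837
    cross x-line → (2,1), t=2.3190
    cross y-line → (2,2), t=2.5114
    cross x-line → (1,2), t=3.3543
    cross x-line → (0,2), t=4.3896 (wall)
  → r_1 = 4.3896
beam 2: φ=0°, α=255°
  d=(-0.2588,-0.9659)  start (5,1)  tX=0.9273 tY=0.3623  stride 1/|dx|=3.8637 1/|dy|=1.0353
    cross y-line → (5,0), t=0.3623 (wall)
  → r_2 = 0.3623
beam 3: φ=90°, α=345°
  d=(0.9659,-0.2588)  start (5,1)  tX=0.7868 tY=1.3523  stride 1/|dx|=1.0353 1/|dy|=3.8637
    cross x-line → (6,1), t=0.7868
    cross y-line → (6,0), t=1.3523 (wall)
  → r_3 = 1.3523

ranges = [4.3896, 0.3623, 1.3523]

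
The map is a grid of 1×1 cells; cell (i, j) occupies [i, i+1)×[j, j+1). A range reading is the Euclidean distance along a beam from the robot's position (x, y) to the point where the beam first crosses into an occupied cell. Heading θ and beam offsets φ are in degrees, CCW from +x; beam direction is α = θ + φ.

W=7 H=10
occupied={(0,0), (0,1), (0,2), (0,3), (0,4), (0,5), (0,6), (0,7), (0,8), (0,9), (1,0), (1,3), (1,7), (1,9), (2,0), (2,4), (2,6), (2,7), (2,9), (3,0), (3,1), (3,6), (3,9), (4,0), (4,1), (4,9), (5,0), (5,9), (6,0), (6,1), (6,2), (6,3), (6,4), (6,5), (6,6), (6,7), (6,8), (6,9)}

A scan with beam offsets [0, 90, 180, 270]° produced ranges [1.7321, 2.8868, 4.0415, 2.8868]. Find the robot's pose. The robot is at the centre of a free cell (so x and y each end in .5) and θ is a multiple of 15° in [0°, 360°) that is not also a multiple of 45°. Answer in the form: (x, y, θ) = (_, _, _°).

Candidates: 32 free-cell centres × 16 headings = 512 poses. Raycast each; keep the one whose scan matches to 4 dp.
  (2.5, 1.5, 165°): beam 1 = 1.5529 ≠ 1.7321 ✗
  (5.5, 7.5, 240°): beam 1 = 7.5056 ≠ 1.7321 ✗
  (4.5, 4.5, 105°): beam 1 = 1.9319 ≠ 1.7321 ✗
  …
  (4.5, 3.5, 30°): r_1=1.7321, r_2=2.8868, r_3=4.0415, r_4=2.8868 — all match ✓
No second candidate reproduces the full scan.

(x, y, θ) = (4.5, 3.5, 30°)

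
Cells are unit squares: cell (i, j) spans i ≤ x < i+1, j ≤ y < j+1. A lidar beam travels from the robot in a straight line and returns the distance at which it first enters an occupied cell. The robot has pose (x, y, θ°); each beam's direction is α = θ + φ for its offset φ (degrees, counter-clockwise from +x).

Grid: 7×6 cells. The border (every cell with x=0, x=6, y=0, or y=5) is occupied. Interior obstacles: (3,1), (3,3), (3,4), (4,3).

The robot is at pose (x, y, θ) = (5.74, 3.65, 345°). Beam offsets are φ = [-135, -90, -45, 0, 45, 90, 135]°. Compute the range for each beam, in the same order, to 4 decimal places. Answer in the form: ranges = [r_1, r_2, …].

beam 1: φ=-135°, α=210°
  d=(-0.8660,-0.5000)  start (5,3)  tX=0.8545 tY=1.3000  stride 1/|dx|=1.1547 1/|dy|=2.0000
    cross x-line → (4,3), t=0.8545 (wall)
  → r_1 = 0.8545
beam 2: φ=-90°, α=255°
  d=(-0.2588,-0.9659)  start (5,3)  tX=2.8591 tY=0.6729  stride 1/|dx|=3.8637 1/|dy|=1.0353
    cross y-line → (5,2), t=0.6729
    cross y-line → (5,1), t=1.7082
    cross y-line → (5,0), t=2.7435 (wall)
  → r_2 = 2.7435
beam 3: φ=-45°, α=300°
  d=(0.5000,-0.8660)  start (5,3)  tX=0.5200 tY=0.7506  stride 1/|dx|=2.0000 1/|dy|=1.1547
    cross x-line → (6,3), t=0.5200 (wall)
  → r_3 = 0.5200
beam 4: φ=0°, α=345°
  d=(0.9659,-0.2588)  start (5,3)  tX=0.2692 tY=2.5114  stride 1/|dx|=1.0353 1/|dy|=3.8637
    cross x-line → (6,3), t=0.2692 (wall)
  → r_4 = 0.2692
beam 5: φ=45°, α=30°
  d=(0.8660,0.5000)  start (5,3)  tX=0.3002 tY=0.7000  stride 1/|dx|=1.1547 1/|dy|=2.0000
    cross x-line → (6,3), t=0.3002 (wall)
  → r_5 = 0.3002
beam 6: φ=90°, α=75°
  d=(0.2588,0.9659)  start (5,3)  tX=1.0046 tY=0.3623  stride 1/|dx|=3.8637 1/|dy|=1.0353
    cross y-line → (5,4), t=0.3623
    cross x-line → (6,4), t=1.0046 (wall)
  → r_6 = 1.0046
beam 7: φ=135°, α=120°
  d=(-0.5000,0.8660)  start (5,3)  tX=1.4800 tY=0.4041  stride 1/|dx|=2.0000 1/|dy|=1.1547
    cross y-line → (5,4), t=0.4041
    cross x-line → (4,4), t=1.4800
    cross y-line → (4,5), t=1.5588 (wall)
  → r_7 = 1.5588

ranges = [0.8545, 2.7435, 0.5200, 0.2692, 0.3002, 1.0046, 1.5588]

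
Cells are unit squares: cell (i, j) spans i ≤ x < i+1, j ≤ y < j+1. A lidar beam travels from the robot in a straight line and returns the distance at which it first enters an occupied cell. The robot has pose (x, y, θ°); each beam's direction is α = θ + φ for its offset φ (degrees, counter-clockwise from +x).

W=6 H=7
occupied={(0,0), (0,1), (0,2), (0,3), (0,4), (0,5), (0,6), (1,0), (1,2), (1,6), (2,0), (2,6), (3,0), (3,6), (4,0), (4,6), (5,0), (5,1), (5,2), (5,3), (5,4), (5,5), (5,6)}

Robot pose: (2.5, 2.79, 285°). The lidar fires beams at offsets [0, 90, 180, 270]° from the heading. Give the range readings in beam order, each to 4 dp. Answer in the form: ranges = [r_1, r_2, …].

ranges = [1.8531, 2.5882, 3.3232, 0.5176]

beam 1: φ=0°, α=285°
  d=(0.2588,-0.9659)  start (2,2)  tX=1.9319 tY=0.8179  stride 1/|dx|=3.8637 1/|dy|=1.0353
    cross y-line → (2,1), t=0.8179
    cross y-line → (2,0), t=1.8531 (wall)
  → r_1 = 1.8531
beam 2: φ=90°, α=15°
  d=(0.9659,0.2588)  start (2,2)  tX=0.5176 tY=0.8114  stride 1/|dx|=1.0353 1/|dy|=3.8637
    cross x-line → (3,2), t=0.5176
    cross y-line → (3,3), t=0.8114
    cross x-line → (4,3), t=1.5529
    cross x-line → (5,3), t=2.5882 (wall)
  → r_2 = 2.5882
beam 3: φ=180°, α=105°
  d=(-0.2588,0.9659)  start (2,2)  tX=1.9319 tY=0.2174  stride 1/|dx|=3.8637 1/|dy|=1.0353
    cross y-line → (2,3), t=0.2174
    cross y-line → (2,4), t=1.2527
    cross x-line → (1,4), t=1.9319
    cross y-line → (1,5), t=2.2880
    cross y-line → (1,6), t=3.3232 (wall)
  → r_3 = 3.3232
beam 4: φ=270°, α=195°
  d=(-0.9659,-0.2588)  start (2,2)  tX=0.5176 tY=3.0523  stride 1/|dx|=1.0353 1/|dy|=3.8637
    cross x-line → (1,2), t=0.5176 (wall)
  → r_4 = 0.5176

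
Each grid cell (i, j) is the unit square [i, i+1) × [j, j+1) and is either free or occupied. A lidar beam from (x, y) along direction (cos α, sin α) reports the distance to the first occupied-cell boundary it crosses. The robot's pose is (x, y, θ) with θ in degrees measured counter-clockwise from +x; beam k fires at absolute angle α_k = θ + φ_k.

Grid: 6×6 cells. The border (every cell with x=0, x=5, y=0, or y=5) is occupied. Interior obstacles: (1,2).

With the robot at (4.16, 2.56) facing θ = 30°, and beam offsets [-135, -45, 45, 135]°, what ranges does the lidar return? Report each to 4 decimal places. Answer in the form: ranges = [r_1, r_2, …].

ranges = [1.6150, 0.8696, 2.5261, 3.2715]

beam 1: φ=-135°, α=255°
  direction (-0.2588, -0.9659); cell (4,2); t to first gridline: x 0.6182, y 0.5798 (then +3.8637 / +1.0353)
    (4,1) via y @ 0.5798
    (3,1) via x @ 0.6182
    (3,0) via y @ 1.6150  # hit
  → r_1 = 1.6150
beam 2: φ=-45°, α=345°
  direction (0.9659, -0.2588); cell (4,2); t to first gridline: x 0.8696, y 2.1637 (then +1.0353 / +3.8637)
    (5,2) via x @ 0.8696  # hit
  → r_2 = 0.8696
beam 3: φ=45°, α=75°
  direction (0.2588, 0.9659); cell (4,2); t to first gridline: x 3.2455, y 0.4555 (then +3.8637 / +1.0353)
    (4,3) via y @ 0.4555
    (4,4) via y @ 1.4908
    (4,5) via y @ 2.5261  # hit
  → r_3 = 2.5261
beam 4: φ=135°, α=165°
  direction (-0.9659, 0.2588); cell (4,2); t to first gridline: x 0.1656, y 1.7000 (then +1.0353 / +3.8637)
    (3,2) via x @ 0.1656
    (2,2) via x @ 1.2009
    (2,3) via y @ 1.7000
    (1,3) via x @ 2.2362
    (0,3) via x @ 3.2715  # hit
  → r_4 = 3.2715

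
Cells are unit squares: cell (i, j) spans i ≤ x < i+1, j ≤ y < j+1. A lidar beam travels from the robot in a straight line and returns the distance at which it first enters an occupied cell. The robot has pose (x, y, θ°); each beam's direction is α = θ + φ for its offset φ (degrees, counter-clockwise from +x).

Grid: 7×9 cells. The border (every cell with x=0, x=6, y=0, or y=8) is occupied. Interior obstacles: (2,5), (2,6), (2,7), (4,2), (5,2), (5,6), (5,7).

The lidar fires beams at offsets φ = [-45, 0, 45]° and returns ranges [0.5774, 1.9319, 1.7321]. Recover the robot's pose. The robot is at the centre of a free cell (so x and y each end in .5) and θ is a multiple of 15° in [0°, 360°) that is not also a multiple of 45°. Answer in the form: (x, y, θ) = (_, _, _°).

Enumerate (i+0.5, j+0.5, θ) over the 28 free cells and 16 admissible headings. For each, cast all 3 beams and compare to the given ranges.
  (2.5, 1.5, 300°): beam 1 = 0.5176 ≠ 0.5774 ✗
  (5.5, 4.5, 330°): beam 1 = 1.5529 ≠ 0.5774 ✗
  (1.5, 7.5, 75°): beam 2 = 0.5176 ≠ 1.9319 ✗
  (1.5, 6.5, 15°): beam 2 = 0.5176 ≠ 1.9319 ✗
  …
  (2.5, 1.5, 345°): r_1=0.5774, r_2=1.9319, r_3=1.7321 — all match ✓
Only this pose fits every beam.

(x, y, θ) = (2.5, 1.5, 345°)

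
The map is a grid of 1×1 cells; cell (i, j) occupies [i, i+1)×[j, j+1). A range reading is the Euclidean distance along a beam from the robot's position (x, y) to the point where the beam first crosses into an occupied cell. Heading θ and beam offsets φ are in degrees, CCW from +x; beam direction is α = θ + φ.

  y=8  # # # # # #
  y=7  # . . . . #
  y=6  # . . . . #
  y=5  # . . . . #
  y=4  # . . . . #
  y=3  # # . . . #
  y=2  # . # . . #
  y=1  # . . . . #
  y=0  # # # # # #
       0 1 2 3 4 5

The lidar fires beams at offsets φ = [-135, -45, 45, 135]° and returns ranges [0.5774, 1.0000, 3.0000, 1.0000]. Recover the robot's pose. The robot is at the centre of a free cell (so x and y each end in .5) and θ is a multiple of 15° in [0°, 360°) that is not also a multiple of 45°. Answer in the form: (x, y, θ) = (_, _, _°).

(x, y, θ) = (3.5, 1.5, 15°)

The pose lattice has 26·16 = 416 candidates. Test each by forward raycasting.
  (1.5, 2.5, 210°): beam 1 = 0.5176 ≠ 0.5774 ✗
  (1.5, 2.5, 150°): beam 1 = 0.5176 ≠ 0.5774 ✗
  (3.5, 6.5, 15°): beam 1 = 3.0000 ≠ 0.5774 ✗
  …
  (3.5, 1.5, 15°): r_1=0.5774, r_2=1.0000, r_3=3.0000, r_4=1.0000 — all match ✓
Unique over the lattice → pose = (3.5, 1.5, 15°).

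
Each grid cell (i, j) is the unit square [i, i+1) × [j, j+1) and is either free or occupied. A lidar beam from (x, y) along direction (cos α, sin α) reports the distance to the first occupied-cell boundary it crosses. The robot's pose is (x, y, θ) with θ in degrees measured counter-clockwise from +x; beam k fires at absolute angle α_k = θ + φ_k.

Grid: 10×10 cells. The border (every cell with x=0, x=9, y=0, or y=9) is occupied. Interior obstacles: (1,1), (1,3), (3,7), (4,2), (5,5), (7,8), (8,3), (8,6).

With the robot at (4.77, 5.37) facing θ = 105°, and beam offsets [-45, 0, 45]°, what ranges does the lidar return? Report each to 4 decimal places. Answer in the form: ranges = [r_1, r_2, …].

ranges = [0.4600, 3.7581, 4.3532]

beam 1: φ=-45°, α=60°
  dir = (cos 60°, sin 60°) = (0.5000, 0.8660); from cell (4,5)
  next x-line at t=0.4600, next y-line at t=0.7275; Δt_x=2.0000, Δt_y=1.1547
    x: enter (5,5) at t=0.4600 ← occupied
  → r_1 = 0.4600
beam 2: φ=0°, α=105°
  dir = (cos 105°, sin 105°) = (-0.2588, 0.9659); from cell (4,5)
  next x-line at t=2.9751, next y-line at t=0.6522; Δt_x=3.8637, Δt_y=1.0353
    y: enter (4,6) at t=0.6522
    y: enter (4,7) at t=1.6875
    y: enter (4,8) at t=2.7228
    x: enter (3,8) at t=2.9751
    y: enter (3,9) at t=3.7581 ← occupied
  → r_2 = 3.7581
beam 3: φ=45°, α=150°
  dir = (cos 150°, sin 150°) = (-0.8660, 0.5000); from cell (4,5)
  next x-line at t=0.8891, next y-line at t=1.2600; Δt_x=1.1547, Δt_y=2.0000
    x: enter (3,5) at t=0.8891
    y: enter (3,6) at t=1.2600
    x: enter (2,6) at t=2.0438
    x: enter (1,6) at t=3.1985
    y: enter (1,7) at t=3.2600
    x: enter (0,7) at t=4.3532 ← occupied
  → r_3 = 4.3532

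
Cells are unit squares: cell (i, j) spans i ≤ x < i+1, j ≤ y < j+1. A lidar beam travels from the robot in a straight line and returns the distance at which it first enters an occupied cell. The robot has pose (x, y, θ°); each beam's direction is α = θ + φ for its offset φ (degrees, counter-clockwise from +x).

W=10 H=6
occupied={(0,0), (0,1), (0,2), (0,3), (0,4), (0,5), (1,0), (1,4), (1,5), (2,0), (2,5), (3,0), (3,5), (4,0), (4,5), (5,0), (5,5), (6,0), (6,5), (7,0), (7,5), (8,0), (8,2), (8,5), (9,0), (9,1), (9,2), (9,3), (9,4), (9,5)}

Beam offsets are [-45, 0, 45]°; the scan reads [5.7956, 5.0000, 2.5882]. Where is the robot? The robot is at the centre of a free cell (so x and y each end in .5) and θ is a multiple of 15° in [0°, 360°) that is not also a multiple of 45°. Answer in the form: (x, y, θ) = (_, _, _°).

Enumerate (i+0.5, j+0.5, θ) over the 30 free cells and 16 admissible headings. For each, cast all 3 beams and compare to the given ranges.
  (4.5, 3.5, 30°): beam 1 = 3.6235 ≠ 5.7956 ✗
  (5.5, 3.5, 300°): beam 1 = 2.5882 ≠ 5.7956 ✗
  (4.5, 1.5, 30°): beam 1 = 1.9319 ≠ 5.7956 ✗
  (6.5, 2.5, 330°): beam 1 = 1.5529 ≠ 5.7956 ✗
  …
  (2.5, 2.5, 30°): r_1=5.7956, r_2=5.0000, r_3=2.5882 — all match ✓
No second candidate reproduces the full scan.

(x, y, θ) = (2.5, 2.5, 30°)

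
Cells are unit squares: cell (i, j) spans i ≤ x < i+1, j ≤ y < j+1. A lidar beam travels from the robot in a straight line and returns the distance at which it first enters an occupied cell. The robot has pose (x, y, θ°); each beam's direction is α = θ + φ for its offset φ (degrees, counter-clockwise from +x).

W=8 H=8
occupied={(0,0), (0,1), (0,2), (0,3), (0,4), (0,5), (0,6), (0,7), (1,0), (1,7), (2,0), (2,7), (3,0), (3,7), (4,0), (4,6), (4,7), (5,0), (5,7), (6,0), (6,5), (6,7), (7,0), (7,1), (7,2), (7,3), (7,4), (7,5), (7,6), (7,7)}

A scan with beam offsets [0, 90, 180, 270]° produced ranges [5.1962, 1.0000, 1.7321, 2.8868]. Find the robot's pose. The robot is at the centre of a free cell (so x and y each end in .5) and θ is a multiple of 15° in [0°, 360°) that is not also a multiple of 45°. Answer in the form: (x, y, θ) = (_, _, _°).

Candidates: 34 free-cell centres × 16 headings = 544 poses. Raycast each; keep the one whose scan matches to 4 dp.
  (3.5, 2.5, 255°): beam 1 = 1.5529 ≠ 5.1962 ✗
  (3.5, 5.5, 345°): beam 1 = 3.6235 ≠ 5.1962 ✗
  (1.5, 2.5, 30°): beam 3 = 0.5774 ≠ 1.7321 ✗
  (1.5, 4.5, 15°): beam 1 = 4.6587 ≠ 5.1962 ✗
  …
  (3.5, 5.5, 300°): r_1=5.1962, r_2=1.0000, r_3=1.7321, r_4=2.8868 — all match ✓
No second candidate reproduces the full scan.

(x, y, θ) = (3.5, 5.5, 300°)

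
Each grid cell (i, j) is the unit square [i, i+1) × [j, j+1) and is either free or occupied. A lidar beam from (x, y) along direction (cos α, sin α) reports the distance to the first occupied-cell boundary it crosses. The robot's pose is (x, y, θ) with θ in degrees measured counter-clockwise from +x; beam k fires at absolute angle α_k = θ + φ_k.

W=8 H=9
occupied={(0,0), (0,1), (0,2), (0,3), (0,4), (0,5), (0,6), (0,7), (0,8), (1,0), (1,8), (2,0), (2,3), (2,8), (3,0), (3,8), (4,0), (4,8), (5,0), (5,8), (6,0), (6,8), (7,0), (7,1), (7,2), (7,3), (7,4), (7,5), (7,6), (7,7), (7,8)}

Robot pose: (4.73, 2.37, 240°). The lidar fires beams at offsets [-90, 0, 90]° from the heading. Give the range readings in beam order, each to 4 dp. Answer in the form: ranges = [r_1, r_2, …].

ranges = [1.9976, 1.5819, 2.6212]

beam 1: φ=-90°, α=150°
  d=(-0.8660,0.5000)  start (4,2)  tX=0.8429 tY=1.2600  stride 1/|dx|=1.1547 1/|dy|=2.0000
    cross x-line → (3,2), t=0.8429
    cross y-line → (3,3), t=1.2600
    cross x-line → (2,3), t=1.9976 (wall)
  → r_1 = 1.9976
beam 2: φ=0°, α=240°
  d=(-0.5000,-0.8660)  start (4,2)  tX=1.4600 tY=0.4272  stride 1/|dx|=2.0000 1/|dy|=1.1547
    cross y-line → (4,1), t=0.4272
    cross x-line → (3,1), t=1.4600
    cross y-line → (3,0), t=1.5819 (wall)
  → r_2 = 1.5819
beam 3: φ=90°, α=330°
  d=(0.8660,-0.5000)  start (4,2)  tX=0.3118 tY=0.7400  stride 1/|dx|=1.1547 1/|dy|=2.0000
    cross x-line → (5,2), t=0.3118
    cross y-line → (5,1), t=0.7400
    cross x-line → (6,1), t=1.4665
    cross x-line → (7,1), t=2.6212 (wall)
  → r_3 = 2.6212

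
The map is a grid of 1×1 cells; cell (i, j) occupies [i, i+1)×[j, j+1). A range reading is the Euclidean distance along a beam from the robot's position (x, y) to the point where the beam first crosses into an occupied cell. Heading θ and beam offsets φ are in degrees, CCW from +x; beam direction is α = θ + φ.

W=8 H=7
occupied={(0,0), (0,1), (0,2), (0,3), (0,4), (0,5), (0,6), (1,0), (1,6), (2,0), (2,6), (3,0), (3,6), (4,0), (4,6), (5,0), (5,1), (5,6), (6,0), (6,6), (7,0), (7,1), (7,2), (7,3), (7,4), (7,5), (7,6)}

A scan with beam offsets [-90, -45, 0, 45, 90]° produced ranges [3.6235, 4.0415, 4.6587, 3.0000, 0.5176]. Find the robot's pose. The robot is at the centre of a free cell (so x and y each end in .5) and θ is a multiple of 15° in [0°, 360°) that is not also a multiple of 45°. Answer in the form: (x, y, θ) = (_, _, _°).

Enumerate (i+0.5, j+0.5, θ) over the 29 free cells and 16 admissible headings. For each, cast all 5 beams and compare to the given ranges.
  (1.5, 1.5, 285°): beam 1 = 0.5176 ≠ 3.6235 ✗
  (5.5, 4.5, 120°): beam 1 = 1.7321 ≠ 3.6235 ✗
  (5.5, 3.5, 330°): beam 1 = 2.8868 ≠ 3.6235 ✗
  …
  (5.5, 2.5, 165°): r_1=3.6235, r_2=4.0415, r_3=4.6587, r_4=3.0000, r_5=0.5176 — all match ✓
No second candidate reproduces the full scan.

(x, y, θ) = (5.5, 2.5, 165°)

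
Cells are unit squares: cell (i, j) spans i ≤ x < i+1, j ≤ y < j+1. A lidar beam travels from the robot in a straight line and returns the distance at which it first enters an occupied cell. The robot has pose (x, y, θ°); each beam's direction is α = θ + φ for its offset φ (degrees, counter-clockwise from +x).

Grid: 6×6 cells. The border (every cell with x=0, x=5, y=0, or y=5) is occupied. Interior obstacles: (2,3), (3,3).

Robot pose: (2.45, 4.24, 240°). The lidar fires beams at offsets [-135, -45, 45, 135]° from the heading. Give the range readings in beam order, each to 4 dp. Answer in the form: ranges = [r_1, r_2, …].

ranges = [0.7868, 1.5012, 0.2485, 2.6400]

beam 1: φ=-135°, α=105°
  direction (-0.2588, 0.9659); cell (2,4); t to first gridline: x 1.7387, y 0.7868 (then +3.8637 / +1.0353)
    (2,5) via y @ 0.7868  # hit
  → r_1 = 0.7868
beam 2: φ=-45°, α=195°
  direction (-0.9659, -0.2588); cell (2,4); t to first gridline: x 0.4659, y 0.9273 (then +1.0353 / +3.8637)
    (1,4) via x @ 0.4659
    (1,3) via y @ 0.9273
    (0,3) via x @ 1.5012  # hit
  → r_2 = 1.5012
beam 3: φ=45°, α=285°
  direction (0.2588, -0.9659); cell (2,4); t to first gridline: x 2.1250, y 0.2485 (then +3.8637 / +1.0353)
    (2,3) via y @ 0.2485  # hit
  → r_3 = 0.2485
beam 4: φ=135°, α=15°
  direction (0.9659, 0.2588); cell (2,4); t to first gridline: x 0.5694, y 2.9364 (then +1.0353 / +3.8637)
    (3,4) via x @ 0.5694
    (4,4) via x @ 1.6047
    (5,4) via x @ 2.6400  # hit
  → r_4 = 2.6400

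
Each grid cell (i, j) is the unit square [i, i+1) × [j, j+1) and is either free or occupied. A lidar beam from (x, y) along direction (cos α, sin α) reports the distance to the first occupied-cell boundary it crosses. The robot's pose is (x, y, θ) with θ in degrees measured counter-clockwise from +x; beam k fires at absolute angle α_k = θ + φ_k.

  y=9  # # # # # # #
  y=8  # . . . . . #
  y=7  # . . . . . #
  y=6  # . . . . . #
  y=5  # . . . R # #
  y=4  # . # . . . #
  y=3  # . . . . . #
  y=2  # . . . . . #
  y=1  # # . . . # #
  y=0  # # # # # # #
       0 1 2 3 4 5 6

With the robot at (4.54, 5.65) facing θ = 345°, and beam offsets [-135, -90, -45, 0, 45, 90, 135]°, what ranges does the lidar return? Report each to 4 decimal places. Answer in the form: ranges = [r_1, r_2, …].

ranges = [1.7782, 4.8140, 2.9200, 0.4762, 0.5312, 3.4682, 3.8682]

beam 1: φ=-135°, α=210°
  cosα=-0.8660 sinα=-0.5000 | (4,5) | tMaxX 0.6235 tMaxY 1.3000 | tΔX 1.1547 tΔY 2.0000
    t=0.6235 [x] (3,5)
    t=1.3000 [y] (3,4)
    t=1.7782 [x] (2,4) — stop
  → r_1 = 1.7782
beam 2: φ=-90°, α=255°
  cosα=-0.2588 sinα=-0.9659 | (4,5) | tMaxX 2.0864 tMaxY 0.6729 | tΔX 3.8637 tΔY 1.0353
    t=0.6729 [y] (4,4)
    t=1.7082 [y] (4,3)
    t=2.0864 [x] (3,3)
    t=2.7435 [y] (3,2)
    t=3.7788 [y] (3,1)
    t=4.8140 [y] (3,0) — stop
  → r_2 = 4.8140
beam 3: φ=-45°, α=300°
  cosα=0.5000 sinα=-0.8660 | (4,5) | tMaxX 0.9200 tMaxY 0.7506 | tΔX 2.0000 tΔY 1.1547
    t=0.7506 [y] (4,4)
    t=0.9200 [x] (5,4)
    t=1.9053 [y] (5,3)
    t=2.9200 [x] (6,3) — stop
  → r_3 = 2.9200
beam 4: φ=0°, α=345°
  cosα=0.9659 sinα=-0.2588 | (4,5) | tMaxX 0.4762 tMaxY 2.5114 | tΔX 1.0353 tΔY 3.8637
    t=0.4762 [x] (5,5) — stop
  → r_4 = 0.4762
beam 5: φ=45°, α=30°
  cosα=0.8660 sinα=0.5000 | (4,5) | tMaxX 0.5312 tMaxY 0.7000 | tΔX 1.1547 tΔY 2.0000
    t=0.5312 [x] (5,5) — stop
  → r_5 = 0.5312
beam 6: φ=90°, α=75°
  cosα=0.2588 sinα=0.9659 | (4,5) | tMaxX 1.7773 tMaxY 0.3623 | tΔX 3.8637 tΔY 1.0353
    t=0.3623 [y] (4,6)
    t=1.3976 [y] (4,7)
    t=1.7773 [x] (5,7)
    t=2.4329 [y] (5,8)
    t=3.4682 [y] (5,9) — stop
  → r_6 = 3.4682
beam 7: φ=135°, α=120°
  cosα=-0.5000 sinα=0.8660 | (4,5) | tMaxX 1.0800 tMaxY 0.4041 | tΔX 2.0000 tΔY 1.1547
    t=0.4041 [y] (4,6)
    t=1.0800 [x] (3,6)
    t=1.5588 [y] (3,7)
    t=2.7135 [y] (3,8)
    t=3.0800 [x] (2,8)
    t=3.8682 [y] (2,9) — stop
  → r_7 = 3.8682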